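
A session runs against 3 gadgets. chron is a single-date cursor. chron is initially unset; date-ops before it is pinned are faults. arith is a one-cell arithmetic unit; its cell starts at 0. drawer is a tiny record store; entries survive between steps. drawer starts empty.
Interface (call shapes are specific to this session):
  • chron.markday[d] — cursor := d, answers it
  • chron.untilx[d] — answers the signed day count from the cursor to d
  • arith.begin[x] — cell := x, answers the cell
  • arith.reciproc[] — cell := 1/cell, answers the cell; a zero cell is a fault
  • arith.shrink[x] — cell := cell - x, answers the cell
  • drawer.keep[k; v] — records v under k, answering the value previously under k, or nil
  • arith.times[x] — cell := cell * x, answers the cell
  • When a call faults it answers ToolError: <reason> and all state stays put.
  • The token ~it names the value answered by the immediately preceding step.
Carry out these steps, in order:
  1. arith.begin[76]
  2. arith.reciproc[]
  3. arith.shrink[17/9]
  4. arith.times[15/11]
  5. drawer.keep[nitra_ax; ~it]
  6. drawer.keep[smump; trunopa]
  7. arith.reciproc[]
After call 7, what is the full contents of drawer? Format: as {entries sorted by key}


Answer: {nitra_ax=-6415/2508, smump=trunopa}

Derivation:
>> arith.begin(x=76)
<< 76
>> arith.reciproc()
<< 1/76
>> arith.shrink(x=17/9)
<< -1283/684
>> arith.times(x=15/11)
<< -6415/2508
>> drawer.keep(k=nitra_ax, v=~it)
<< nil
>> drawer.keep(k=smump, v=trunopa)
<< nil
>> arith.reciproc()
<< -2508/6415


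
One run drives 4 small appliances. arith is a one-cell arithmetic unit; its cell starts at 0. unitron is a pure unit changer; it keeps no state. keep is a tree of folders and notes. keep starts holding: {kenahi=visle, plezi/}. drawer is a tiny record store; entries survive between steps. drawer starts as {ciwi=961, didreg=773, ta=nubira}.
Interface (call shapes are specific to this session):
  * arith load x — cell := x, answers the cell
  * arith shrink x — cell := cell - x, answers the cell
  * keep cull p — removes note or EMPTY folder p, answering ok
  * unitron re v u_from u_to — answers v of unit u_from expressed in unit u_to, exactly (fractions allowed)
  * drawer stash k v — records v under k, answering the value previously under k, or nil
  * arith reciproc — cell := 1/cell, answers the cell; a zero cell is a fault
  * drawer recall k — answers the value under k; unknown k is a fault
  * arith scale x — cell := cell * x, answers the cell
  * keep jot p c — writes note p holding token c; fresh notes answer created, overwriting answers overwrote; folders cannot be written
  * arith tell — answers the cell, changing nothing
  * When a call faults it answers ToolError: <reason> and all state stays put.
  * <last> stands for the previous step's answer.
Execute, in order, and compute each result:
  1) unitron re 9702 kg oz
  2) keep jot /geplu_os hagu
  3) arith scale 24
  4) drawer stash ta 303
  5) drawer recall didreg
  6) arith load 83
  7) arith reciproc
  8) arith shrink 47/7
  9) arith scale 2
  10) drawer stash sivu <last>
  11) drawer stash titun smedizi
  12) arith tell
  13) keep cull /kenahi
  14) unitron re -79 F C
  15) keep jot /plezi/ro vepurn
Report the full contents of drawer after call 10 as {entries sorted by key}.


>> unitron re(v→9702, u_from→kg, u_to→oz)
<< 201600000000/589081
>> keep jot(p→/geplu_os, c→hagu)
<< created
>> arith scale(x→24)
<< 0
>> drawer stash(k→ta, v→303)
<< nubira
>> drawer recall(k→didreg)
<< 773
>> arith load(x→83)
<< 83
>> arith reciproc()
<< 1/83
>> arith shrink(x→47/7)
<< -3894/581
>> arith scale(x→2)
<< -7788/581
>> drawer stash(k→sivu, v→<last>)
<< nil
>> drawer stash(k→titun, v→smedizi)
<< nil
>> arith tell()
<< -7788/581
>> keep cull(p→/kenahi)
<< ok
>> unitron re(v→-79, u_from→F, u_to→C)
<< -185/3
>> keep jot(p→/plezi/ro, c→vepurn)
<< created

Answer: {ciwi=961, didreg=773, sivu=-7788/581, ta=303}


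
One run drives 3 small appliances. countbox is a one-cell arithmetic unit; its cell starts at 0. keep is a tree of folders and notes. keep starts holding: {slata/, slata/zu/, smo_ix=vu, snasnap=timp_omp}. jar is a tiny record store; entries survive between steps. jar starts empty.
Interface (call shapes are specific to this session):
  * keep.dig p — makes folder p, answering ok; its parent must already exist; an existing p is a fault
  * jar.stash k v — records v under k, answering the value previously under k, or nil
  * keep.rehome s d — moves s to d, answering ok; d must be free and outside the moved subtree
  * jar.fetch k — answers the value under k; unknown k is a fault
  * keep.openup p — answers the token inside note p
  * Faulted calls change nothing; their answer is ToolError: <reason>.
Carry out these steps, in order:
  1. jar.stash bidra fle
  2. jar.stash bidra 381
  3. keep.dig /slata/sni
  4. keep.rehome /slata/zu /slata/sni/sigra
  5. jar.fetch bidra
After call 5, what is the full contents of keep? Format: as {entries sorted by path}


> jar.stash k→bidra v→fle
[out] nil
> jar.stash k→bidra v→381
[out] fle
> keep.dig p→/slata/sni
[out] ok
> keep.rehome s→/slata/zu d→/slata/sni/sigra
[out] ok
> jar.fetch k→bidra
[out] 381

Answer: {slata/, slata/sni/, slata/sni/sigra/, smo_ix=vu, snasnap=timp_omp}


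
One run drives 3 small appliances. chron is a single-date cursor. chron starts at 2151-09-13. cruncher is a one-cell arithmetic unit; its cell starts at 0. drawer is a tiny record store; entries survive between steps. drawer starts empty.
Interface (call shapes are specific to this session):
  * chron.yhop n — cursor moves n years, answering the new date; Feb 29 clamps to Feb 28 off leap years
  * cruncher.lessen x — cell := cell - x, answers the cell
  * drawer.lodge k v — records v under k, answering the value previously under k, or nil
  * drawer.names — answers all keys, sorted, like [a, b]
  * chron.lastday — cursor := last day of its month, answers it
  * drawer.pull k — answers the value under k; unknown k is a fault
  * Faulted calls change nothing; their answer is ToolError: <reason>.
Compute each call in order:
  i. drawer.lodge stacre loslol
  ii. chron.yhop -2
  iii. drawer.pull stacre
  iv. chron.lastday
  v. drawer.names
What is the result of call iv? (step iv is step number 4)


Answer: 2149-09-30

Derivation:
-- drawer.lodge(k='stacre', v='loslol') == nil
-- chron.yhop(n='-2') == 2149-09-13
-- drawer.pull(k='stacre') == loslol
-- chron.lastday() == 2149-09-30
-- drawer.names() == [stacre]


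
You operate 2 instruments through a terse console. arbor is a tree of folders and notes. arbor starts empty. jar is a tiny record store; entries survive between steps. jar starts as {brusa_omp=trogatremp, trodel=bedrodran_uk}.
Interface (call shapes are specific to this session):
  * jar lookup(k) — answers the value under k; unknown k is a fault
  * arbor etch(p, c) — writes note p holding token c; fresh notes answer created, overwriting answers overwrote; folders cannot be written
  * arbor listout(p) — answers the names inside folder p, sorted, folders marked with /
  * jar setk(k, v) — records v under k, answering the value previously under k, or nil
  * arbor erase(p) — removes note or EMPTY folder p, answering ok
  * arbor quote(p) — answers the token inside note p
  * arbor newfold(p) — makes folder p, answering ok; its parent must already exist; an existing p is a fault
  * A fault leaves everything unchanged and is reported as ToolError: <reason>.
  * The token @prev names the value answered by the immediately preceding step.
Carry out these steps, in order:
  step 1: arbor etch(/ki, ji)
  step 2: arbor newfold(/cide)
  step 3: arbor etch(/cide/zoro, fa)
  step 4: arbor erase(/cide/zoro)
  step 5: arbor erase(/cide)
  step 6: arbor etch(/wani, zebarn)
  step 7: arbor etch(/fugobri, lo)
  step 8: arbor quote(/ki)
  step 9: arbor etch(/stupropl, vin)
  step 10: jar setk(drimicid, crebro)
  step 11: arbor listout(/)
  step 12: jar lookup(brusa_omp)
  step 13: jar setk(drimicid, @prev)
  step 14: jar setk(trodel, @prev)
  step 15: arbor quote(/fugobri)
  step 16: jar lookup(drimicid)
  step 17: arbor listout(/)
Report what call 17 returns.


;; arbor etch(p: /ki, c: ji) -> created
;; arbor newfold(p: /cide) -> ok
;; arbor etch(p: /cide/zoro, c: fa) -> created
;; arbor erase(p: /cide/zoro) -> ok
;; arbor erase(p: /cide) -> ok
;; arbor etch(p: /wani, c: zebarn) -> created
;; arbor etch(p: /fugobri, c: lo) -> created
;; arbor quote(p: /ki) -> ji
;; arbor etch(p: /stupropl, c: vin) -> created
;; jar setk(k: drimicid, v: crebro) -> nil
;; arbor listout(p: /) -> [fugobri, ki, stupropl, wani]
;; jar lookup(k: brusa_omp) -> trogatremp
;; jar setk(k: drimicid, v: @prev) -> crebro
;; jar setk(k: trodel, v: @prev) -> bedrodran_uk
;; arbor quote(p: /fugobri) -> lo
;; jar lookup(k: drimicid) -> trogatremp
;; arbor listout(p: /) -> [fugobri, ki, stupropl, wani]

Answer: [fugobri, ki, stupropl, wani]


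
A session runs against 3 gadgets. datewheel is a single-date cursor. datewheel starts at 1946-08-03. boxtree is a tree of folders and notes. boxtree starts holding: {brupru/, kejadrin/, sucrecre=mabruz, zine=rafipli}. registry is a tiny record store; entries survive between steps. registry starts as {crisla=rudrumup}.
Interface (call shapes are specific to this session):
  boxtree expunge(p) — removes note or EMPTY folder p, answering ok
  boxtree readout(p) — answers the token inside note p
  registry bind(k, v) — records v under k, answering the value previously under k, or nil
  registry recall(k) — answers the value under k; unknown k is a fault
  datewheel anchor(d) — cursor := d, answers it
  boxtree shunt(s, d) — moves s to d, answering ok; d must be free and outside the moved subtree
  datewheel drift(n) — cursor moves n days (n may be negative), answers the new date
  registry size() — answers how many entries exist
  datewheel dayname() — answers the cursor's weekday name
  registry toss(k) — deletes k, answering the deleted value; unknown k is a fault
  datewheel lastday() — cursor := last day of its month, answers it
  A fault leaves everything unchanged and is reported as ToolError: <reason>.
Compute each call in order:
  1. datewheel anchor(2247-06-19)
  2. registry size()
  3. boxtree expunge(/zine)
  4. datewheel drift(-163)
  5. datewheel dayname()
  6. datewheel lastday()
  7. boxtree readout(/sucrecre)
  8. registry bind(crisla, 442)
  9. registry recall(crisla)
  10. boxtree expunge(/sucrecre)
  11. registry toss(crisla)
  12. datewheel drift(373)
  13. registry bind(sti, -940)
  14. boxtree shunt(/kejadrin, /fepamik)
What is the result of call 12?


Answer: 2248-02-08

Derivation:
[in] datewheel anchor d: 2247-06-19
= 2247-06-19
[in] registry size
= 1
[in] boxtree expunge p: /zine
= ok
[in] datewheel drift n: -163
= 2247-01-07
[in] datewheel dayname
= Thursday
[in] datewheel lastday
= 2247-01-31
[in] boxtree readout p: /sucrecre
= mabruz
[in] registry bind k: crisla v: 442
= rudrumup
[in] registry recall k: crisla
= 442
[in] boxtree expunge p: /sucrecre
= ok
[in] registry toss k: crisla
= 442
[in] datewheel drift n: 373
= 2248-02-08
[in] registry bind k: sti v: -940
= nil
[in] boxtree shunt s: /kejadrin d: /fepamik
= ok


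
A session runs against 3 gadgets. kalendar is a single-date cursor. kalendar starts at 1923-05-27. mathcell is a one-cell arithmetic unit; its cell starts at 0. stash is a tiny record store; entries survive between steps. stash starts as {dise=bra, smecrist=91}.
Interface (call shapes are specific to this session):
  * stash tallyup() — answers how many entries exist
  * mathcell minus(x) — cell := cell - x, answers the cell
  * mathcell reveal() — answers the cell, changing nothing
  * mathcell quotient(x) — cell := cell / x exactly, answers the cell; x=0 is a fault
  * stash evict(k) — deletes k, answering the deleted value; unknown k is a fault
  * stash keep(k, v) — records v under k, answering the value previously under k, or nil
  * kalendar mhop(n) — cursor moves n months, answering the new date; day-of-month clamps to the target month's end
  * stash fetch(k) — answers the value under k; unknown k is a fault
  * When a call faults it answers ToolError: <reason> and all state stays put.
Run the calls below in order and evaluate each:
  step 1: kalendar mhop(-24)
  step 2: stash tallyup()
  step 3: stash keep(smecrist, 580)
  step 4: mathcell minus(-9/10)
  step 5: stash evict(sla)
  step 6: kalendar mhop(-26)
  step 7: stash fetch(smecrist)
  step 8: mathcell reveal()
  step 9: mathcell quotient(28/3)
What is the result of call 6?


Answer: 1919-03-27

Derivation:
// 1. kalendar mhop(-24) : 1921-05-27
// 2. stash tallyup() : 2
// 3. stash keep(smecrist, 580) : 91
// 4. mathcell minus(-9/10) : 9/10
// 5. stash evict(sla) : ToolError: no such key sla
// 6. kalendar mhop(-26) : 1919-03-27
// 7. stash fetch(smecrist) : 580
// 8. mathcell reveal() : 9/10
// 9. mathcell quotient(28/3) : 27/280


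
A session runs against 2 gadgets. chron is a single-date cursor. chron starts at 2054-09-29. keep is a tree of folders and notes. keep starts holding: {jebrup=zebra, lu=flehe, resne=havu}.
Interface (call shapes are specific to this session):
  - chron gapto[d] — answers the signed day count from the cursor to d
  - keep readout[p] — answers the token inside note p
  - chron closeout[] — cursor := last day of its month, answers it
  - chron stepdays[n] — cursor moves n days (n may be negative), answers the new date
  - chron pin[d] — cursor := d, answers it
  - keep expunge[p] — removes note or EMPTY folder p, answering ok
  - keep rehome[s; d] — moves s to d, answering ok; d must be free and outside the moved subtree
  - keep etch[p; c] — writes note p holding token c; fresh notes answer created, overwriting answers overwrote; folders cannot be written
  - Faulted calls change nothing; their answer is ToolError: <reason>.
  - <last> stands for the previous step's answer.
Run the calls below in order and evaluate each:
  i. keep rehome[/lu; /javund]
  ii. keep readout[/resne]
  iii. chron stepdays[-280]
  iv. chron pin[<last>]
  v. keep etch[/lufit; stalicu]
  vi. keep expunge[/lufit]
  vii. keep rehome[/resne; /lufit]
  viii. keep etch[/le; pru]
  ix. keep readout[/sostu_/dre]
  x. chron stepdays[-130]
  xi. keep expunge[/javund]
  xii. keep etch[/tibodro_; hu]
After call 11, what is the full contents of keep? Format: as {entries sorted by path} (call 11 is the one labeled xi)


Act: keep rehome[s→/lu; d→/javund]
Obs: ok
Act: keep readout[p→/resne]
Obs: havu
Act: chron stepdays[n→-280]
Obs: 2053-12-23
Act: chron pin[d→<last>]
Obs: 2053-12-23
Act: keep etch[p→/lufit; c→stalicu]
Obs: created
Act: keep expunge[p→/lufit]
Obs: ok
Act: keep rehome[s→/resne; d→/lufit]
Obs: ok
Act: keep etch[p→/le; c→pru]
Obs: created
Act: keep readout[p→/sostu_/dre]
Obs: ToolError: not found
Act: chron stepdays[n→-130]
Obs: 2053-08-15
Act: keep expunge[p→/javund]
Obs: ok
Act: keep etch[p→/tibodro_; c→hu]
Obs: created

Answer: {jebrup=zebra, le=pru, lufit=havu}


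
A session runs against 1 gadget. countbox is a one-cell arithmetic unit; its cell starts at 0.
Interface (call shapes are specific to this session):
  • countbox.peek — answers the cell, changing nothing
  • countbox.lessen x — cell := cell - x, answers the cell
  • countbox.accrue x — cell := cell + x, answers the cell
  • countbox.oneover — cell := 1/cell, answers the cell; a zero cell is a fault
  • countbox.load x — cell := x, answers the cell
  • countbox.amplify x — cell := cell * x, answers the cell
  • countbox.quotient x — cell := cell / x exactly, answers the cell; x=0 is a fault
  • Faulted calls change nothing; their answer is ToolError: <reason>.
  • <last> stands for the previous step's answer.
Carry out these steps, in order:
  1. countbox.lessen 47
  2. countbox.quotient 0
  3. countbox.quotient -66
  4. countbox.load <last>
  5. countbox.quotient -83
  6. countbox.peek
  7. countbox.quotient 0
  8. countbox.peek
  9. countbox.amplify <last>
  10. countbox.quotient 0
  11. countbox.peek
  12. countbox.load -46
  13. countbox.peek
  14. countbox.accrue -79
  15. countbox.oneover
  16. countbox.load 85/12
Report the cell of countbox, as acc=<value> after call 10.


Step: countbox.lessen[x: 47]
Result: -47
Step: countbox.quotient[x: 0]
Result: ToolError: division by zero
Step: countbox.quotient[x: -66]
Result: 47/66
Step: countbox.load[x: <last>]
Result: 47/66
Step: countbox.quotient[x: -83]
Result: -47/5478
Step: countbox.peek[]
Result: -47/5478
Step: countbox.quotient[x: 0]
Result: ToolError: division by zero
Step: countbox.peek[]
Result: -47/5478
Step: countbox.amplify[x: <last>]
Result: 2209/30008484
Step: countbox.quotient[x: 0]
Result: ToolError: division by zero
Step: countbox.peek[]
Result: 2209/30008484
Step: countbox.load[x: -46]
Result: -46
Step: countbox.peek[]
Result: -46
Step: countbox.accrue[x: -79]
Result: -125
Step: countbox.oneover[]
Result: -1/125
Step: countbox.load[x: 85/12]
Result: 85/12

Answer: acc=2209/30008484


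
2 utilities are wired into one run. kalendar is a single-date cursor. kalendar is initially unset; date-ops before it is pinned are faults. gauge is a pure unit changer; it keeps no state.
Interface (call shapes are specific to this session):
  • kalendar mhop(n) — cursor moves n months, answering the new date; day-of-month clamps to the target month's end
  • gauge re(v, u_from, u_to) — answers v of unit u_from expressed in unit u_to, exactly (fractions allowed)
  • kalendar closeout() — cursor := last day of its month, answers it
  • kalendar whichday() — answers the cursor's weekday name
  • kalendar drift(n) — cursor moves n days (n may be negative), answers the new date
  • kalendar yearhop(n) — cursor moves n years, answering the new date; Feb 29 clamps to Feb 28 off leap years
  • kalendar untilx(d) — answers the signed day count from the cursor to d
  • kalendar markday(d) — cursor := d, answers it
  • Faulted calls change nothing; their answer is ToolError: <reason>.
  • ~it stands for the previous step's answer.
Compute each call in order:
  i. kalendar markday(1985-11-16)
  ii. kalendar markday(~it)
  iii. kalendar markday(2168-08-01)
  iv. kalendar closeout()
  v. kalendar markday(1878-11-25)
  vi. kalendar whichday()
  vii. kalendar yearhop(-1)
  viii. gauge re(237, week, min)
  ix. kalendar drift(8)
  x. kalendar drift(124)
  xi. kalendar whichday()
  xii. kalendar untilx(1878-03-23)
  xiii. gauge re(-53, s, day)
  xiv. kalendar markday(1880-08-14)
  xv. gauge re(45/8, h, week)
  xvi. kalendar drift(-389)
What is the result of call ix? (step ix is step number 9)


-- kalendar markday(d: 1985-11-16) : 1985-11-16
-- kalendar markday(d: ~it) : 1985-11-16
-- kalendar markday(d: 2168-08-01) : 2168-08-01
-- kalendar closeout() : 2168-08-31
-- kalendar markday(d: 1878-11-25) : 1878-11-25
-- kalendar whichday() : Monday
-- kalendar yearhop(n: -1) : 1877-11-25
-- gauge re(v: 237, u_from: week, u_to: min) : 2388960
-- kalendar drift(n: 8) : 1877-12-03
-- kalendar drift(n: 124) : 1878-04-06
-- kalendar whichday() : Saturday
-- kalendar untilx(d: 1878-03-23) : -14
-- gauge re(v: -53, u_from: s, u_to: day) : -53/86400
-- kalendar markday(d: 1880-08-14) : 1880-08-14
-- gauge re(v: 45/8, u_from: h, u_to: week) : 15/448
-- kalendar drift(n: -389) : 1879-07-22

Answer: 1877-12-03


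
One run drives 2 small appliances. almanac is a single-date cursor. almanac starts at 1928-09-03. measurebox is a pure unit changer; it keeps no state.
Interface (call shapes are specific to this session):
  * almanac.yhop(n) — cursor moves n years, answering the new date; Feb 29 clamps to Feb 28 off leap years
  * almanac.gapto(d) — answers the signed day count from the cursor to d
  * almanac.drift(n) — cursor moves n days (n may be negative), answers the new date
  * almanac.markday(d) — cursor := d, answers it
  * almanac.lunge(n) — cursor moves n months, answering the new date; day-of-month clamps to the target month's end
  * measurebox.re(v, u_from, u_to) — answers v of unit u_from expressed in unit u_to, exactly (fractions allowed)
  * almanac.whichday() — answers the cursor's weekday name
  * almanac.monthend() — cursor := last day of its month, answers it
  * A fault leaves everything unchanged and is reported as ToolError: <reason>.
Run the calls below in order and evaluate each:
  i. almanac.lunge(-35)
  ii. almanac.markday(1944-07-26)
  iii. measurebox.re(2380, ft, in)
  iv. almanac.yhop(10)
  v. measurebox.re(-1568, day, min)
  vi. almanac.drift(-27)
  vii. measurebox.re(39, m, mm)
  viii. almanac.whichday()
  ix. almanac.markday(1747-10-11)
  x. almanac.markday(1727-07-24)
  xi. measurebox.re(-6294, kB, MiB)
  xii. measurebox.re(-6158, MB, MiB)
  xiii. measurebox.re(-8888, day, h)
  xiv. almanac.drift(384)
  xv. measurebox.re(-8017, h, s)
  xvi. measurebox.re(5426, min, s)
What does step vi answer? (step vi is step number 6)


Now I run almanac.lunge on n→-35, and observe 1925-10-03.
Using almanac.markday on d→1944-07-26, and observe 1944-07-26.
I call measurebox.re on v→2380, u_from→ft, u_to→in, and get 28560.
I try almanac.yhop on n→10, — result: 1954-07-26.
Using measurebox.re on v→-1568, u_from→day, u_to→min, giving -2257920.
Calling almanac.drift on n→-27, — result: 1954-06-29.
Using measurebox.re on v→39, u_from→m, u_to→mm, — result: 39000.
I call almanac.whichday, and get Tuesday.
Then almanac.markday on d→1747-10-11, giving 1747-10-11.
I run almanac.markday on d→1727-07-24, and see 1727-07-24.
Using measurebox.re on v→-6294, u_from→kB, u_to→MiB: -393375/65536.
I use measurebox.re on v→-6158, u_from→MB, u_to→MiB: -48109375/8192.
I call measurebox.re on v→-8888, u_from→day, u_to→h, giving -213312.
Calling almanac.drift on n→384, which returns 1728-08-11.
I invoke measurebox.re on v→-8017, u_from→h, u_to→s, yielding -28861200.
I use measurebox.re on v→5426, u_from→min, u_to→s, → 325560.

Answer: 1954-06-29


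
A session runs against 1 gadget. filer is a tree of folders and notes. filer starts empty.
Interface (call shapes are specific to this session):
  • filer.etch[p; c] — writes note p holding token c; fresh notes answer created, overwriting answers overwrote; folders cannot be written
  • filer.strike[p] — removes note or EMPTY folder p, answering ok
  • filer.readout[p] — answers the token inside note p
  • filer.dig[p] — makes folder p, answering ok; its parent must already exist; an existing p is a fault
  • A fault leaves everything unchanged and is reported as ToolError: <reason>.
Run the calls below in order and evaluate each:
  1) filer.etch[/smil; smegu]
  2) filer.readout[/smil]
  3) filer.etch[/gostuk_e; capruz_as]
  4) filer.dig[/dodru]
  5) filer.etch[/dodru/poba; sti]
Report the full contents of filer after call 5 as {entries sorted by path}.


Step: filer.etch[p='/smil'; c='smegu']
Result: created
Step: filer.readout[p='/smil']
Result: smegu
Step: filer.etch[p='/gostuk_e'; c='capruz_as']
Result: created
Step: filer.dig[p='/dodru']
Result: ok
Step: filer.etch[p='/dodru/poba'; c='sti']
Result: created

Answer: {dodru/, dodru/poba=sti, gostuk_e=capruz_as, smil=smegu}


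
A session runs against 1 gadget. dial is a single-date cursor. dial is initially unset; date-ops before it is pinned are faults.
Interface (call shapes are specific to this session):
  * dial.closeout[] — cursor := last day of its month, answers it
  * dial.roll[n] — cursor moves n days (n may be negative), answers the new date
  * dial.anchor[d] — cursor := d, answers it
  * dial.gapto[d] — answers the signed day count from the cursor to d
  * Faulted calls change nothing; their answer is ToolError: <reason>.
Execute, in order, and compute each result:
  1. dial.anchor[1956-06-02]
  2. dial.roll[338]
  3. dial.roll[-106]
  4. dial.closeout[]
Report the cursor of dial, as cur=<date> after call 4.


-> dial.anchor(d→1956-06-02)
<- 1956-06-02
-> dial.roll(n→338)
<- 1957-05-06
-> dial.roll(n→-106)
<- 1957-01-20
-> dial.closeout()
<- 1957-01-31

Answer: cur=1957-01-31


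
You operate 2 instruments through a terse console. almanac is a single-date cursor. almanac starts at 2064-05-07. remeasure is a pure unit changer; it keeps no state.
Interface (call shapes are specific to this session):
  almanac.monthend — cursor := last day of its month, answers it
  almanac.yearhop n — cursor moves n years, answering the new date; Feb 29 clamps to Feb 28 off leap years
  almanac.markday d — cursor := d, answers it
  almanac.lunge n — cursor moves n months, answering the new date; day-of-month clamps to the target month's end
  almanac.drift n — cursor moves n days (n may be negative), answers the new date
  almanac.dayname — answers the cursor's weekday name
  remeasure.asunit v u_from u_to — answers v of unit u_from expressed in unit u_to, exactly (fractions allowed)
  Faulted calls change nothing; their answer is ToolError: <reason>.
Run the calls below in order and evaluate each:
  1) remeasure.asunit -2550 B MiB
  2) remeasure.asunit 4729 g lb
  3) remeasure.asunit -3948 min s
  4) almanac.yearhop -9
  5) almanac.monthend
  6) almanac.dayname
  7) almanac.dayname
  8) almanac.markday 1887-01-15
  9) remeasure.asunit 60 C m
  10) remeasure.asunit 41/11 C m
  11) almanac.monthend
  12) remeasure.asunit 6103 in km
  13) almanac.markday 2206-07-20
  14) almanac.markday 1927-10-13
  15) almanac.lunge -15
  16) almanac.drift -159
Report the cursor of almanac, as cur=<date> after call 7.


Answer: cur=2055-05-31

Derivation:
;; remeasure.asunit(v=-2550, u_from=B, u_to=MiB) == -1275/524288
;; remeasure.asunit(v=4729, u_from=g, u_to=lb) == 472900000/45359237
;; remeasure.asunit(v=-3948, u_from=min, u_to=s) == -236880
;; almanac.yearhop(n=-9) == 2055-05-07
;; almanac.monthend() == 2055-05-31
;; almanac.dayname() == Monday
;; almanac.dayname() == Monday
;; almanac.markday(d=1887-01-15) == 1887-01-15
;; remeasure.asunit(v=60, u_from=C, u_to=m) == ToolError: incompatible units
;; remeasure.asunit(v=41/11, u_from=C, u_to=m) == ToolError: incompatible units
;; almanac.monthend() == 1887-01-31
;; remeasure.asunit(v=6103, u_from=in, u_to=km) == 775081/5000000
;; almanac.markday(d=2206-07-20) == 2206-07-20
;; almanac.markday(d=1927-10-13) == 1927-10-13
;; almanac.lunge(n=-15) == 1926-07-13
;; almanac.drift(n=-159) == 1926-02-04


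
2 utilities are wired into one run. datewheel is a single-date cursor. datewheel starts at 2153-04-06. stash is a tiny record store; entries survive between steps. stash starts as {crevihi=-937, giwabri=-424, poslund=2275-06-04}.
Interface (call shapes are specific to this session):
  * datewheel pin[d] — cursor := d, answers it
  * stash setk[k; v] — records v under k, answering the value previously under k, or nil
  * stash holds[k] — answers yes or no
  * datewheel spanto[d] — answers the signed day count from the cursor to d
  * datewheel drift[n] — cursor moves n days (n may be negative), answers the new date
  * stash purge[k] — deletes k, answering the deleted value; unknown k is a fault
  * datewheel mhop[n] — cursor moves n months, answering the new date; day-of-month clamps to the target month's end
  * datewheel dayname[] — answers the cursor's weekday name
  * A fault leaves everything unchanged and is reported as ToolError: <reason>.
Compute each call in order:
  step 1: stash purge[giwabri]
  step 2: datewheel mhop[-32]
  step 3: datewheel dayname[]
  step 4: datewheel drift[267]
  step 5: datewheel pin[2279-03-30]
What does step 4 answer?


Answer: 2151-04-30

Derivation:
// stash purge(giwabri) == -424
// datewheel mhop(-32) == 2150-08-06
// datewheel dayname() == Thursday
// datewheel drift(267) == 2151-04-30
// datewheel pin(2279-03-30) == 2279-03-30


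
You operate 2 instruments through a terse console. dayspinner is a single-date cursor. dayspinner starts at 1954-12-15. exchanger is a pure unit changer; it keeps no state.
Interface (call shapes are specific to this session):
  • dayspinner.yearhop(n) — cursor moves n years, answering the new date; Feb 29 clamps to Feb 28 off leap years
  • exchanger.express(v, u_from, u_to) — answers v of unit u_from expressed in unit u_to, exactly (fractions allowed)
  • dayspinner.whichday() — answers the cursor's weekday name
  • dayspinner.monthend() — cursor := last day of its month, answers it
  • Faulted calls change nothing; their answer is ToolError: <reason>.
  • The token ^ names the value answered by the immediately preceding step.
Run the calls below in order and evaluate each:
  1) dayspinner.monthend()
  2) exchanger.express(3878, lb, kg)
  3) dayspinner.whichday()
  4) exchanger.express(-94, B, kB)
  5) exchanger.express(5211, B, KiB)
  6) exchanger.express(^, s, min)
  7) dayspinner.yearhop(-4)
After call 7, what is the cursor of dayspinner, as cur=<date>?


Answer: cur=1950-12-31

Derivation:
Invoking dayspinner.monthend(), and observe 1954-12-31.
I try exchanger.express using v='3878', u_from='lb', u_to='kg': 87951560543/50000000.
I call dayspinner.whichday, which returns Friday.
I try exchanger.express using v='-94', u_from='B', u_to='kB', — result: -47/500.
I run exchanger.express using v='5211', u_from='B', u_to='KiB', giving 5211/1024.
I run exchanger.express using v='^', u_from='s', u_to='min', → 1737/20480.
I use dayspinner.yearhop using n='-4', — result: 1950-12-31.


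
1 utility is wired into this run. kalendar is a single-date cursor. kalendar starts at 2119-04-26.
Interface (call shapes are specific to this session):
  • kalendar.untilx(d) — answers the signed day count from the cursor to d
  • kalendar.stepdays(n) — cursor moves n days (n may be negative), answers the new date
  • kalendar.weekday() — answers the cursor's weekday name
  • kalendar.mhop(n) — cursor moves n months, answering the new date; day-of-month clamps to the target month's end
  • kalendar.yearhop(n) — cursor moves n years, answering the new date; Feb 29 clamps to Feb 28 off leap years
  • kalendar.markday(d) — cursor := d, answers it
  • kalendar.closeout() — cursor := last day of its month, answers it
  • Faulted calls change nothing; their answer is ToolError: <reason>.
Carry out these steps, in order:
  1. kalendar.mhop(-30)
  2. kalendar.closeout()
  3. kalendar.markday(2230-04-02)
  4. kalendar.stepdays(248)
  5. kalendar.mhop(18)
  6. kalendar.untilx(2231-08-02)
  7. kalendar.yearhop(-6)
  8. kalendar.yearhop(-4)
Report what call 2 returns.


-- mhop(n: -30) -> 2116-10-26
-- closeout() -> 2116-10-31
-- markday(d: 2230-04-02) -> 2230-04-02
-- stepdays(n: 248) -> 2230-12-06
-- mhop(n: 18) -> 2232-06-06
-- untilx(d: 2231-08-02) -> -309
-- yearhop(n: -6) -> 2226-06-06
-- yearhop(n: -4) -> 2222-06-06

Answer: 2116-10-31


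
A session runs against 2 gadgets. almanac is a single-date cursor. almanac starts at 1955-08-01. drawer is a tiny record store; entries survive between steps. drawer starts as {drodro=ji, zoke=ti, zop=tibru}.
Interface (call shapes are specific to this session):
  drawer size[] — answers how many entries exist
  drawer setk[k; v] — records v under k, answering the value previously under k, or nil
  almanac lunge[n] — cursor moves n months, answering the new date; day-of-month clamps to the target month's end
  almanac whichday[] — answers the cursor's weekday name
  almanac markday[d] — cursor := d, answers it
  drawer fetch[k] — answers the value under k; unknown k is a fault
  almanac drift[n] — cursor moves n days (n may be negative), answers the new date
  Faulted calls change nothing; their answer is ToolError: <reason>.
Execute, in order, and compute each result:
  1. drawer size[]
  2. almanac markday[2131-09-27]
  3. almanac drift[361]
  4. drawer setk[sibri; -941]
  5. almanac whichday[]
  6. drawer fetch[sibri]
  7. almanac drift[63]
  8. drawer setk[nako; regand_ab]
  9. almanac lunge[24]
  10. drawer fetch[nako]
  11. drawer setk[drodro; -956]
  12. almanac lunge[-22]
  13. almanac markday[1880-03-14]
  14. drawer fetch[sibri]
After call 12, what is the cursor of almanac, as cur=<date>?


→ drawer size()
← 3
→ almanac markday(d→2131-09-27)
← 2131-09-27
→ almanac drift(n→361)
← 2132-09-22
→ drawer setk(k→sibri, v→-941)
← nil
→ almanac whichday()
← Monday
→ drawer fetch(k→sibri)
← -941
→ almanac drift(n→63)
← 2132-11-24
→ drawer setk(k→nako, v→regand_ab)
← nil
→ almanac lunge(n→24)
← 2134-11-24
→ drawer fetch(k→nako)
← regand_ab
→ drawer setk(k→drodro, v→-956)
← ji
→ almanac lunge(n→-22)
← 2133-01-24
→ almanac markday(d→1880-03-14)
← 1880-03-14
→ drawer fetch(k→sibri)
← -941

Answer: cur=2133-01-24


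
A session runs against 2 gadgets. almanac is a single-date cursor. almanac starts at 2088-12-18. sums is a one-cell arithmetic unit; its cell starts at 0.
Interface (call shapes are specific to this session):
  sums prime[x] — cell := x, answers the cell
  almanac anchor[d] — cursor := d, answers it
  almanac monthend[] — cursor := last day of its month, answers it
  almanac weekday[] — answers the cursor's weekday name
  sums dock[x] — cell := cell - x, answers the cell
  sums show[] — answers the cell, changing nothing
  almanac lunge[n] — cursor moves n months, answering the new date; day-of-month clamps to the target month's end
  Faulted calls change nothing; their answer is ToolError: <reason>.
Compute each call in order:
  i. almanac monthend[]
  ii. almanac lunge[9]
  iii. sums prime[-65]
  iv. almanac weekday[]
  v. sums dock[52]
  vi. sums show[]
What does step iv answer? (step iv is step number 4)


Answer: Friday

Derivation:
-- almanac monthend() == 2088-12-31
-- almanac lunge(n='9') == 2089-09-30
-- sums prime(x='-65') == -65
-- almanac weekday() == Friday
-- sums dock(x='52') == -117
-- sums show() == -117


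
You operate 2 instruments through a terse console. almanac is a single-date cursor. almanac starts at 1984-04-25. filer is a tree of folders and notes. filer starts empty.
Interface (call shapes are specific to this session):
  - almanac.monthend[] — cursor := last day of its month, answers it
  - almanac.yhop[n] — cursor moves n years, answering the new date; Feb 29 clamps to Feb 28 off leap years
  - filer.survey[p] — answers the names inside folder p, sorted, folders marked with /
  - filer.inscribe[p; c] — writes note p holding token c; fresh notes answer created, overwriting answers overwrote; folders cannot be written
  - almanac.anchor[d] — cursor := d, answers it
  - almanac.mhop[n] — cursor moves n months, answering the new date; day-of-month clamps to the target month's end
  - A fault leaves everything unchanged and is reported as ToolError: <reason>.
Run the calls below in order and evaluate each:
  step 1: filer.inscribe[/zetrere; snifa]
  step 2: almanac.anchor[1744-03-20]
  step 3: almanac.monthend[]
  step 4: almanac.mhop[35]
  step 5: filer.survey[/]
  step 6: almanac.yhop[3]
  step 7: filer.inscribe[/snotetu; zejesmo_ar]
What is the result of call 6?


! filer.inscribe(p: /zetrere, c: snifa) => created
! almanac.anchor(d: 1744-03-20) => 1744-03-20
! almanac.monthend() => 1744-03-31
! almanac.mhop(n: 35) => 1747-02-28
! filer.survey(p: /) => [zetrere]
! almanac.yhop(n: 3) => 1750-02-28
! filer.inscribe(p: /snotetu, c: zejesmo_ar) => created

Answer: 1750-02-28


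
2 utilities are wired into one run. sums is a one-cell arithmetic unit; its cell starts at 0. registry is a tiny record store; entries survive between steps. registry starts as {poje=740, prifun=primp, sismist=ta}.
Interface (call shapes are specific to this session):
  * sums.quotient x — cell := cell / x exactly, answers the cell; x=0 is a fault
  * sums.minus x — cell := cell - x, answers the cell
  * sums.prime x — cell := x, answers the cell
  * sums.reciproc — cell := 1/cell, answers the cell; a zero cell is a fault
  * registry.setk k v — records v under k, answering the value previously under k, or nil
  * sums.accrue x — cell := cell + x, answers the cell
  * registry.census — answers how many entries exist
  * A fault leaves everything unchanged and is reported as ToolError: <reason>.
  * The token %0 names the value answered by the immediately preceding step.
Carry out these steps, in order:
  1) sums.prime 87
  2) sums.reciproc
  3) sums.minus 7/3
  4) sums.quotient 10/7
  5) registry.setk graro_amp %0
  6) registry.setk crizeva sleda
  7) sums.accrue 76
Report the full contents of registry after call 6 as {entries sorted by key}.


Invoking prime with x→87, giving 87.
I call reciproc: 1/87.
I use minus with x→7/3: -202/87.
Invoking quotient with x→10/7, and observe -707/435.
I try setk with k→graro_amp, v→%0, → nil.
Calling setk with k→crizeva, v→sleda, giving nil.
Using accrue with x→76, and see 32353/435.

Answer: {crizeva=sleda, graro_amp=-707/435, poje=740, prifun=primp, sismist=ta}


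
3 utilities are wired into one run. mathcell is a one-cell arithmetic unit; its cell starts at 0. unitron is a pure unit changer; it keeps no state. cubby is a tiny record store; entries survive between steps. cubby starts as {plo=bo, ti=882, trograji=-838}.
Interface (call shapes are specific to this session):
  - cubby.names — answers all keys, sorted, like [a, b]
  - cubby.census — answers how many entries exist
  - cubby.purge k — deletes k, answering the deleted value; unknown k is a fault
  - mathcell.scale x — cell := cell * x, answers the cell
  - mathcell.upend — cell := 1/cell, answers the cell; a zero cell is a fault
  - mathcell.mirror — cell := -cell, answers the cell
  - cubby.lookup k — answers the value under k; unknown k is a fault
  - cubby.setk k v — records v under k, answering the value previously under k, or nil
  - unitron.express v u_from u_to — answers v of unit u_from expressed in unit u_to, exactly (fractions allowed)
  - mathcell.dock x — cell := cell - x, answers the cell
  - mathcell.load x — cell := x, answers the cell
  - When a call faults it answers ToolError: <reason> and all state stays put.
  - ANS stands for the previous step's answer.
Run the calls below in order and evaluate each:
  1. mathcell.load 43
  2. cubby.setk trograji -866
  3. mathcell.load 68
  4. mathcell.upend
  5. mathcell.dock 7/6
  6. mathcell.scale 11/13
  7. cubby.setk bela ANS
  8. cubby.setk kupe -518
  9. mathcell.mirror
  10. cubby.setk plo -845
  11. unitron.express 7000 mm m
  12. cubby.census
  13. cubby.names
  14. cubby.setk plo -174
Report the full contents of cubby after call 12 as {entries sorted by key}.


Answer: {bela=-2585/2652, kupe=-518, plo=-845, ti=882, trograji=-866}

Derivation:
CALL mathcell.load[x=43]
RET  43
CALL cubby.setk[k=trograji; v=-866]
RET  -838
CALL mathcell.load[x=68]
RET  68
CALL mathcell.upend[]
RET  1/68
CALL mathcell.dock[x=7/6]
RET  -235/204
CALL mathcell.scale[x=11/13]
RET  -2585/2652
CALL cubby.setk[k=bela; v=ANS]
RET  nil
CALL cubby.setk[k=kupe; v=-518]
RET  nil
CALL mathcell.mirror[]
RET  2585/2652
CALL cubby.setk[k=plo; v=-845]
RET  bo
CALL unitron.express[v=7000; u_from=mm; u_to=m]
RET  7
CALL cubby.census[]
RET  5
CALL cubby.names[]
RET  [bela, kupe, plo, ti, trograji]
CALL cubby.setk[k=plo; v=-174]
RET  -845


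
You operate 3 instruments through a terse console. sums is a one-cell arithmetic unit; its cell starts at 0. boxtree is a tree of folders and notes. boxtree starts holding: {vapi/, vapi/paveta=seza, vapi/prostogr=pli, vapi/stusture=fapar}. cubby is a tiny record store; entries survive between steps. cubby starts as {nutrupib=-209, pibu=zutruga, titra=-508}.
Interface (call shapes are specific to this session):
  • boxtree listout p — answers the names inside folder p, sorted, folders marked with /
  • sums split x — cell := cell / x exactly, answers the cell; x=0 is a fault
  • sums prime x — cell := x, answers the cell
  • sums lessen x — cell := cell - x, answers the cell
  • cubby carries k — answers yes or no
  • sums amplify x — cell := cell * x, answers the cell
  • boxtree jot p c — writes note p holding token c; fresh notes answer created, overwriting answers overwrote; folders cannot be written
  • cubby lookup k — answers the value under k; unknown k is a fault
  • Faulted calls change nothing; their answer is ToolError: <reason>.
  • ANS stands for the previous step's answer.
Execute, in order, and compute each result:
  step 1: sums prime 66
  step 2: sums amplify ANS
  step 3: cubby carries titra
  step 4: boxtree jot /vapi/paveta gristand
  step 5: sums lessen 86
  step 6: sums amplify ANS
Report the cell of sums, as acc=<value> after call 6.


Answer: acc=18232900

Derivation:
% sums prime(66) -> 66
% sums amplify(ANS) -> 4356
% cubby carries(titra) -> yes
% boxtree jot(/vapi/paveta, gristand) -> overwrote
% sums lessen(86) -> 4270
% sums amplify(ANS) -> 18232900
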